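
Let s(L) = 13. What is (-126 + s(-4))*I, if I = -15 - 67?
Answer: 9266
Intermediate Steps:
I = -82
(-126 + s(-4))*I = (-126 + 13)*(-82) = -113*(-82) = 9266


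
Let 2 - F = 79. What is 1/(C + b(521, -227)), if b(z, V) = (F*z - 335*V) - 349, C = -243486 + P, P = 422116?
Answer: 1/214209 ≈ 4.6683e-6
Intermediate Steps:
F = -77 (F = 2 - 1*79 = 2 - 79 = -77)
C = 178630 (C = -243486 + 422116 = 178630)
b(z, V) = -349 - 335*V - 77*z (b(z, V) = (-77*z - 335*V) - 349 = (-335*V - 77*z) - 349 = -349 - 335*V - 77*z)
1/(C + b(521, -227)) = 1/(178630 + (-349 - 335*(-227) - 77*521)) = 1/(178630 + (-349 + 76045 - 40117)) = 1/(178630 + 35579) = 1/214209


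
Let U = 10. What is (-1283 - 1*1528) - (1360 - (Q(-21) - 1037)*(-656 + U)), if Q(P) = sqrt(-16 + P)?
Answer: 665731 - 646*I*sqrt(37) ≈ 6.6573e+5 - 3929.5*I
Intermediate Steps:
(-1283 - 1*1528) - (1360 - (Q(-21) - 1037)*(-656 + U)) = (-1283 - 1*1528) - (1360 - (sqrt(-16 - 21) - 1037)*(-656 + 10)) = (-1283 - 1528) - (1360 - (sqrt(-37) - 1037)*(-646)) = -2811 - (1360 - (I*sqrt(37) - 1037)*(-646)) = -2811 - (1360 - (-1037 + I*sqrt(37))*(-646)) = -2811 - (1360 - (669902 - 646*I*sqrt(37))) = -2811 - (1360 + (-669902 + 646*I*sqrt(37))) = -2811 - (-668542 + 646*I*sqrt(37)) = -2811 + (668542 - 646*I*sqrt(37)) = 665731 - 646*I*sqrt(37)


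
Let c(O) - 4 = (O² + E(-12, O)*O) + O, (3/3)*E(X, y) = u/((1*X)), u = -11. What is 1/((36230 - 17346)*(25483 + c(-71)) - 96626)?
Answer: 3/1721472985 ≈ 1.7427e-9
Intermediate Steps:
E(X, y) = -11/X
c(O) = 4 + O² + 23*O/12 (c(O) = 4 + ((O² + (-11/(-12))*O) + O) = 4 + ((O² + (-11*(-1/12))*O) + O) = 4 + ((O² + 11*O/12) + O) = 4 + (O² + 23*O/12) = 4 + O² + 23*O/12)
1/((36230 - 17346)*(25483 + c(-71)) - 96626) = 1/((36230 - 17346)*(25483 + (4 + (-71)² + (23/12)*(-71))) - 96626) = 1/(18884*(25483 + (4 + 5041 - 1633/12)) - 96626) = 1/(18884*(25483 + 58907/12) - 96626) = 1/(18884*(364703/12) - 96626) = 1/(1721762863/3 - 96626) = 1/(1721472985/3) = 3/1721472985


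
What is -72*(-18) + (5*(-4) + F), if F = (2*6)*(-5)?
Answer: 1216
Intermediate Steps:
F = -60 (F = 12*(-5) = -60)
-72*(-18) + (5*(-4) + F) = -72*(-18) + (5*(-4) - 60) = 1296 + (-20 - 60) = 1296 - 80 = 1216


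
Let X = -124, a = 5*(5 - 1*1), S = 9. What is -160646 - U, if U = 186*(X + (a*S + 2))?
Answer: -171434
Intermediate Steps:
a = 20 (a = 5*(5 - 1) = 5*4 = 20)
U = 10788 (U = 186*(-124 + (20*9 + 2)) = 186*(-124 + (180 + 2)) = 186*(-124 + 182) = 186*58 = 10788)
-160646 - U = -160646 - 1*10788 = -160646 - 10788 = -171434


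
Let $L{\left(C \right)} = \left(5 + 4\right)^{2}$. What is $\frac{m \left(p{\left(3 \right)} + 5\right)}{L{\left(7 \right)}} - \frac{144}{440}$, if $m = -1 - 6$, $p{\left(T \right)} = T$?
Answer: $- \frac{4538}{4455} \approx -1.0186$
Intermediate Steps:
$L{\left(C \right)} = 81$ ($L{\left(C \right)} = 9^{2} = 81$)
$m = -7$ ($m = -1 - 6 = -7$)
$\frac{m \left(p{\left(3 \right)} + 5\right)}{L{\left(7 \right)}} - \frac{144}{440} = \frac{\left(-7\right) \left(3 + 5\right)}{81} - \frac{144}{440} = \left(-7\right) 8 \cdot \frac{1}{81} - \frac{18}{55} = \left(-56\right) \frac{1}{81} - \frac{18}{55} = - \frac{56}{81} - \frac{18}{55} = - \frac{4538}{4455}$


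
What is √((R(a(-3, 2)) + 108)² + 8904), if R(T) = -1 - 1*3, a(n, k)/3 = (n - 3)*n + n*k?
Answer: 2*√4930 ≈ 140.43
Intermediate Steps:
a(n, k) = 3*k*n + 3*n*(-3 + n) (a(n, k) = 3*((n - 3)*n + n*k) = 3*((-3 + n)*n + k*n) = 3*(n*(-3 + n) + k*n) = 3*(k*n + n*(-3 + n)) = 3*k*n + 3*n*(-3 + n))
R(T) = -4 (R(T) = -1 - 3 = -4)
√((R(a(-3, 2)) + 108)² + 8904) = √((-4 + 108)² + 8904) = √(104² + 8904) = √(10816 + 8904) = √19720 = 2*√4930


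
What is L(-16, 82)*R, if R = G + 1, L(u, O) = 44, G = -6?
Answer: -220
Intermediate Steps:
R = -5 (R = -6 + 1 = -5)
L(-16, 82)*R = 44*(-5) = -220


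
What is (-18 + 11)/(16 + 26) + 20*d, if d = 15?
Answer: 1799/6 ≈ 299.83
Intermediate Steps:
(-18 + 11)/(16 + 26) + 20*d = (-18 + 11)/(16 + 26) + 20*15 = -7/42 + 300 = -7*1/42 + 300 = -1/6 + 300 = 1799/6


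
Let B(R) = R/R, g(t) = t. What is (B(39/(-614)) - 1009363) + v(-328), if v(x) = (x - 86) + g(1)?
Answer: -1009775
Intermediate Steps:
B(R) = 1
v(x) = -85 + x (v(x) = (x - 86) + 1 = (-86 + x) + 1 = -85 + x)
(B(39/(-614)) - 1009363) + v(-328) = (1 - 1009363) + (-85 - 328) = -1009362 - 413 = -1009775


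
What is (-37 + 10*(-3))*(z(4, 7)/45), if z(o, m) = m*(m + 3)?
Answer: -938/9 ≈ -104.22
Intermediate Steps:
z(o, m) = m*(3 + m)
(-37 + 10*(-3))*(z(4, 7)/45) = (-37 + 10*(-3))*((7*(3 + 7))/45) = (-37 - 30)*((7*10)*(1/45)) = -4690/45 = -67*14/9 = -938/9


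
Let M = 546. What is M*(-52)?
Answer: -28392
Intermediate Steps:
M*(-52) = 546*(-52) = -28392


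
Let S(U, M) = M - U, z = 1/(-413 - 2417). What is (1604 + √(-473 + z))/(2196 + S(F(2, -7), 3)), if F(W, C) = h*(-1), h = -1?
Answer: 802/1099 + I*√3788212530/6220340 ≈ 0.72975 + 0.0098947*I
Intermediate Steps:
z = -1/2830 (z = 1/(-2830) = -1/2830 ≈ -0.00035336)
F(W, C) = 1 (F(W, C) = -1*(-1) = 1)
(1604 + √(-473 + z))/(2196 + S(F(2, -7), 3)) = (1604 + √(-473 - 1/2830))/(2196 + (3 - 1*1)) = (1604 + √(-1338591/2830))/(2196 + (3 - 1)) = (1604 + I*√3788212530/2830)/(2196 + 2) = (1604 + I*√3788212530/2830)/2198 = (1604 + I*√3788212530/2830)*(1/2198) = 802/1099 + I*√3788212530/6220340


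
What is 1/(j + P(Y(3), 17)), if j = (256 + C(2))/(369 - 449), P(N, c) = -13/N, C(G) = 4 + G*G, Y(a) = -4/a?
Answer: 20/129 ≈ 0.15504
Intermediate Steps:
C(G) = 4 + G²
j = -33/10 (j = (256 + (4 + 2²))/(369 - 449) = (256 + (4 + 4))/(-80) = (256 + 8)*(-1/80) = 264*(-1/80) = -33/10 ≈ -3.3000)
1/(j + P(Y(3), 17)) = 1/(-33/10 - 13/((-4/3))) = 1/(-33/10 - 13/((-4*⅓))) = 1/(-33/10 - 13/(-4/3)) = 1/(-33/10 - 13*(-¾)) = 1/(-33/10 + 39/4) = 1/(129/20) = 20/129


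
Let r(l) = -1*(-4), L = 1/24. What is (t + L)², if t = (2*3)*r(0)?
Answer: 332929/576 ≈ 578.00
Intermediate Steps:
L = 1/24 ≈ 0.041667
r(l) = 4
t = 24 (t = (2*3)*4 = 6*4 = 24)
(t + L)² = (24 + 1/24)² = (577/24)² = 332929/576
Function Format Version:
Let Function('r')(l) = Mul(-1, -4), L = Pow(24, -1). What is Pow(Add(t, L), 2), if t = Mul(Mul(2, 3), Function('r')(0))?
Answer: Rational(332929, 576) ≈ 578.00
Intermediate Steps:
L = Rational(1, 24) ≈ 0.041667
Function('r')(l) = 4
t = 24 (t = Mul(Mul(2, 3), 4) = Mul(6, 4) = 24)
Pow(Add(t, L), 2) = Pow(Add(24, Rational(1, 24)), 2) = Pow(Rational(577, 24), 2) = Rational(332929, 576)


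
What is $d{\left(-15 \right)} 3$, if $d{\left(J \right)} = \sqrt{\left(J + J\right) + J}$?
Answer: $9 i \sqrt{5} \approx 20.125 i$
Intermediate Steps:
$d{\left(J \right)} = \sqrt{3} \sqrt{J}$ ($d{\left(J \right)} = \sqrt{2 J + J} = \sqrt{3 J} = \sqrt{3} \sqrt{J}$)
$d{\left(-15 \right)} 3 = \sqrt{3} \sqrt{-15} \cdot 3 = \sqrt{3} i \sqrt{15} \cdot 3 = 3 i \sqrt{5} \cdot 3 = 9 i \sqrt{5}$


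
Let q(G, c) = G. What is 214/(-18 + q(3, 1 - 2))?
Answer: -214/15 ≈ -14.267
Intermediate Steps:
214/(-18 + q(3, 1 - 2)) = 214/(-18 + 3) = 214/(-15) = -1/15*214 = -214/15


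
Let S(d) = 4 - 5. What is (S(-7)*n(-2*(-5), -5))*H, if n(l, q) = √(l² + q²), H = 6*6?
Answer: -180*√5 ≈ -402.49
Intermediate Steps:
H = 36
S(d) = -1
(S(-7)*n(-2*(-5), -5))*H = -√((-2*(-5))² + (-5)²)*36 = -√(10² + 25)*36 = -√(100 + 25)*36 = -√125*36 = -5*√5*36 = -180*√5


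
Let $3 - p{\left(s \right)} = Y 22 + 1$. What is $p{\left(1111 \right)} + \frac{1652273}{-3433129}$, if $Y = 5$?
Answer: $- \frac{53204315}{490447} \approx -108.48$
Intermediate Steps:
$p{\left(s \right)} = -108$ ($p{\left(s \right)} = 3 - \left(5 \cdot 22 + 1\right) = 3 - \left(110 + 1\right) = 3 - 111 = -108$)
$p{\left(1111 \right)} + \frac{1652273}{-3433129} = -108 + \frac{1652273}{-3433129} = -108 + 1652273 \left(- \frac{1}{3433129}\right) = -108 - \frac{236039}{490447} = - \frac{53204315}{490447}$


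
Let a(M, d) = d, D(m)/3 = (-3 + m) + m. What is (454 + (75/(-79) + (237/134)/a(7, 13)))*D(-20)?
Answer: -8045297205/137618 ≈ -58461.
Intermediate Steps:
D(m) = -9 + 6*m (D(m) = 3*((-3 + m) + m) = 3*(-3 + 2*m) = -9 + 6*m)
(454 + (75/(-79) + (237/134)/a(7, 13)))*D(-20) = (454 + (75/(-79) + (237/134)/13))*(-9 + 6*(-20)) = (454 + (75*(-1/79) + (237*(1/134))*(1/13)))*(-9 - 120) = (454 + (-75/79 + (237/134)*(1/13)))*(-129) = (454 + (-75/79 + 237/1742))*(-129) = (454 - 111927/137618)*(-129) = (62366645/137618)*(-129) = -8045297205/137618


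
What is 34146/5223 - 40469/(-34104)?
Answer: 458628257/59375064 ≈ 7.7243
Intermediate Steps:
34146/5223 - 40469/(-34104) = 34146*(1/5223) - 40469*(-1/34104) = 11382/1741 + 40469/34104 = 458628257/59375064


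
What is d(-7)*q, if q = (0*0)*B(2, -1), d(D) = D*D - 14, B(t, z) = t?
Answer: 0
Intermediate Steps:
d(D) = -14 + D**2 (d(D) = D**2 - 14 = -14 + D**2)
q = 0 (q = (0*0)*2 = 0*2 = 0)
d(-7)*q = (-14 + (-7)**2)*0 = (-14 + 49)*0 = 35*0 = 0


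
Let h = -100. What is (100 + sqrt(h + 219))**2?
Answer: (100 + sqrt(119))**2 ≈ 12301.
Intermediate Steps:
(100 + sqrt(h + 219))**2 = (100 + sqrt(-100 + 219))**2 = (100 + sqrt(119))**2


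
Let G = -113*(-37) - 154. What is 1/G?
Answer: 1/4027 ≈ 0.00024832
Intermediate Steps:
G = 4027 (G = 4181 - 154 = 4027)
1/G = 1/4027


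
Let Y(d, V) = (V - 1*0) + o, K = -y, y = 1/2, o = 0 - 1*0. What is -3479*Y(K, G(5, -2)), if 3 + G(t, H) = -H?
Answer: 3479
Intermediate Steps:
G(t, H) = -3 - H
o = 0 (o = 0 + 0 = 0)
y = ½ (y = 1*(½) = ½ ≈ 0.50000)
K = -½ (K = -1*½ = -½ ≈ -0.50000)
Y(d, V) = V (Y(d, V) = (V - 1*0) + 0 = (V + 0) + 0 = V + 0 = V)
-3479*Y(K, G(5, -2)) = -3479*(-3 - 1*(-2)) = -3479*(-3 + 2) = -3479*(-1) = 3479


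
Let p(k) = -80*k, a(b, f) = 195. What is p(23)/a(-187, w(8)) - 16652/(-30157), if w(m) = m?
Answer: -10448348/1176123 ≈ -8.8837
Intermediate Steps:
p(k) = -80*k
p(23)/a(-187, w(8)) - 16652/(-30157) = -80*23/195 - 16652/(-30157) = -1840*1/195 - 16652*(-1/30157) = -368/39 + 16652/30157 = -10448348/1176123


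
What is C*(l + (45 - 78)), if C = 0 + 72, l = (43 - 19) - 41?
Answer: -3600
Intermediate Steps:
l = -17 (l = 24 - 41 = -17)
C = 72
C*(l + (45 - 78)) = 72*(-17 + (45 - 78)) = 72*(-17 - 33) = 72*(-50) = -3600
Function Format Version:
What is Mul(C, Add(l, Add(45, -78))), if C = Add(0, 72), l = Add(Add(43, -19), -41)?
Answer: -3600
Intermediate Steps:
l = -17 (l = Add(24, -41) = -17)
C = 72
Mul(C, Add(l, Add(45, -78))) = Mul(72, Add(-17, Add(45, -78))) = Mul(72, Add(-17, -33)) = Mul(72, -50) = -3600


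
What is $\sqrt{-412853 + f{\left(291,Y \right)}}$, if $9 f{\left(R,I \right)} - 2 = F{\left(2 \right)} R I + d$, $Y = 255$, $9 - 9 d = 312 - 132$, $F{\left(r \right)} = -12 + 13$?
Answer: $\frac{i \sqrt{3641489}}{3} \approx 636.09 i$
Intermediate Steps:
$F{\left(r \right)} = 1$
$d = -19$ ($d = 1 - \frac{312 - 132}{9} = 1 - 20 = -19$)
$f{\left(R,I \right)} = - \frac{17}{9} + \frac{I R}{9}$ ($f{\left(R,I \right)} = \frac{2}{9} + \frac{1 R I - 19}{9} = \frac{2}{9} + \frac{R I - 19}{9} = \frac{2}{9} + \frac{I R - 19}{9} = \frac{2}{9} + \frac{-19 + I R}{9} = \frac{2}{9} + \left(- \frac{19}{9} + \frac{I R}{9}\right) = - \frac{17}{9} + \frac{I R}{9}$)
$\sqrt{-412853 + f{\left(291,Y \right)}} = \sqrt{-412853 - \left(\frac{17}{9} - 8245\right)} = \sqrt{-412853 + \left(- \frac{17}{9} + 8245\right)} = \sqrt{-412853 + \frac{74188}{9}} = \sqrt{- \frac{3641489}{9}} = \frac{i \sqrt{3641489}}{3}$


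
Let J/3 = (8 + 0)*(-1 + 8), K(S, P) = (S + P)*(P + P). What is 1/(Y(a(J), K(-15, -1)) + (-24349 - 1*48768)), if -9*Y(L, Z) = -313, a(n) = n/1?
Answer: -9/657740 ≈ -1.3683e-5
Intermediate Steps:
K(S, P) = 2*P*(P + S) (K(S, P) = (P + S)*(2*P) = 2*P*(P + S))
J = 168 (J = 3*((8 + 0)*(-1 + 8)) = 3*(8*7) = 3*56 = 168)
a(n) = n (a(n) = n*1 = n)
Y(L, Z) = 313/9 (Y(L, Z) = -⅑*(-313) = 313/9)
1/(Y(a(J), K(-15, -1)) + (-24349 - 1*48768)) = 1/(313/9 + (-24349 - 1*48768)) = 1/(313/9 + (-24349 - 48768)) = 1/(313/9 - 73117) = 1/(-657740/9) = -9/657740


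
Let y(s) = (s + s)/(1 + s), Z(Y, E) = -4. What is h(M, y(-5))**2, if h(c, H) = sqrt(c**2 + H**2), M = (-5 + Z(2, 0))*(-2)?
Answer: 1321/4 ≈ 330.25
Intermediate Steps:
y(s) = 2*s/(1 + s) (y(s) = (2*s)/(1 + s) = 2*s/(1 + s))
M = 18 (M = (-5 - 4)*(-2) = -9*(-2) = 18)
h(c, H) = sqrt(H**2 + c**2)
h(M, y(-5))**2 = (sqrt((2*(-5)/(1 - 5))**2 + 18**2))**2 = (sqrt((2*(-5)/(-4))**2 + 324))**2 = (sqrt((2*(-5)*(-1/4))**2 + 324))**2 = (sqrt((5/2)**2 + 324))**2 = (sqrt(25/4 + 324))**2 = (sqrt(1321/4))**2 = (sqrt(1321)/2)**2 = 1321/4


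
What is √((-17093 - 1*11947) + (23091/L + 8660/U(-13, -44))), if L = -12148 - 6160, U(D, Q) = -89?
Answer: 19*I*√53575074299707/814706 ≈ 170.7*I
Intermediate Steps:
L = -18308
√((-17093 - 1*11947) + (23091/L + 8660/U(-13, -44))) = √((-17093 - 1*11947) + (23091/(-18308) + 8660/(-89))) = √((-17093 - 11947) + (23091*(-1/18308) + 8660*(-1/89))) = √(-29040 + (-23091/18308 - 8660/89)) = √(-29040 - 160602379/1629412) = √(-47478726859/1629412) = 19*I*√53575074299707/814706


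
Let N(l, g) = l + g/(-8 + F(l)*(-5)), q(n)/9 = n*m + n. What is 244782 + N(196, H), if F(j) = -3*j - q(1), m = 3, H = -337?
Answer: 762371199/3112 ≈ 2.4498e+5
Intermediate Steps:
q(n) = 36*n (q(n) = 9*(n*3 + n) = 9*(3*n + n) = 9*(4*n) = 36*n)
F(j) = -36 - 3*j (F(j) = -3*j - 36 = -36 - 3*j)
N(l, g) = l + g/(172 + 15*l) (N(l, g) = l + g/(-8 + (-36 - 3*l)*(-5)) = l + g/(-8 + (180 + 15*l)) = l + g/(172 + 15*l))
244782 + N(196, H) = 244782 + (-337 + 15*196**2 + 172*196)/(172 + 15*196) = 244782 + (-337 + 15*38416 + 33712)/(172 + 2940) = 244782 + (-337 + 576240 + 33712)/3112 = 244782 + (1/3112)*609615 = 244782 + 609615/3112 = 762371199/3112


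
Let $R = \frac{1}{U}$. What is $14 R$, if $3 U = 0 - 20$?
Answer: $- \frac{21}{10} \approx -2.1$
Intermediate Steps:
$U = - \frac{20}{3}$ ($U = \frac{0 - 20}{3} = \frac{1}{3} \left(-20\right) = - \frac{20}{3} \approx -6.6667$)
$R = - \frac{3}{20}$ ($R = \frac{1}{- \frac{20}{3}} = - \frac{3}{20} \approx -0.15$)
$14 R = 14 \left(- \frac{3}{20}\right) = - \frac{21}{10}$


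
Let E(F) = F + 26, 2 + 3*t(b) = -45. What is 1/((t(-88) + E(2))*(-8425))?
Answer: -3/311725 ≈ -9.6239e-6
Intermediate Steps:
t(b) = -47/3 (t(b) = -⅔ + (⅓)*(-45) = -⅔ - 15 = -47/3)
E(F) = 26 + F
1/((t(-88) + E(2))*(-8425)) = 1/((-47/3 + (26 + 2))*(-8425)) = -1/8425/(-47/3 + 28) = -1/8425/(37/3) = (3/37)*(-1/8425) = -3/311725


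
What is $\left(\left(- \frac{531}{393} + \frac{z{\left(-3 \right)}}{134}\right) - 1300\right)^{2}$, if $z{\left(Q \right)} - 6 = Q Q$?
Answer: $\frac{521754816854209}{308142916} \approx 1.6932 \cdot 10^{6}$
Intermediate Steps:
$z{\left(Q \right)} = 6 + Q^{2}$ ($z{\left(Q \right)} = 6 + Q Q = 6 + Q^{2}$)
$\left(\left(- \frac{531}{393} + \frac{z{\left(-3 \right)}}{134}\right) - 1300\right)^{2} = \left(\left(- \frac{531}{393} + \frac{6 + \left(-3\right)^{2}}{134}\right) - 1300\right)^{2} = \left(\left(\left(-531\right) \frac{1}{393} + \left(6 + 9\right) \frac{1}{134}\right) - 1300\right)^{2} = \left(\left(- \frac{177}{131} + 15 \cdot \frac{1}{134}\right) - 1300\right)^{2} = \left(\left(- \frac{177}{131} + \frac{15}{134}\right) - 1300\right)^{2} = \left(- \frac{21753}{17554} - 1300\right)^{2} = \left(- \frac{22841953}{17554}\right)^{2} = \frac{521754816854209}{308142916}$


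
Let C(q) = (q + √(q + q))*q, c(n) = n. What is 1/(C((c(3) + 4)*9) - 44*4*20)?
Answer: -449/298493 + 189*√14/298493 ≈ 0.00086492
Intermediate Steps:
C(q) = q*(q + √2*√q) (C(q) = (q + √(2*q))*q = (q + √2*√q)*q = q*(q + √2*√q))
1/(C((c(3) + 4)*9) - 44*4*20) = 1/((((3 + 4)*9)² + √2*((3 + 4)*9)^(3/2)) - 44*4*20) = 1/(((7*9)² + √2*(7*9)^(3/2)) - 176*20) = 1/((63² + √2*63^(3/2)) - 3520) = 1/((3969 + √2*(189*√7)) - 3520) = 1/((3969 + 189*√14) - 3520) = 1/(449 + 189*√14)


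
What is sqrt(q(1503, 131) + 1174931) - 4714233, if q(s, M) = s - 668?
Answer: -4714233 + sqrt(1175766) ≈ -4.7132e+6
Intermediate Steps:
q(s, M) = -668 + s
sqrt(q(1503, 131) + 1174931) - 4714233 = sqrt((-668 + 1503) + 1174931) - 4714233 = sqrt(835 + 1174931) - 4714233 = sqrt(1175766) - 4714233 = -4714233 + sqrt(1175766)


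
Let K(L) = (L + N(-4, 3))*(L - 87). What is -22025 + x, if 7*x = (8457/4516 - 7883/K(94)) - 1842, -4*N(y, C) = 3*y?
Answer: -478434769513/21464548 ≈ -22290.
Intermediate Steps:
N(y, C) = -3*y/4
K(L) = (-87 + L)*(3 + L) (K(L) = (L - ¾*(-4))*(L - 87) = (L + 3)*(-87 + L) = (3 + L)*(-87 + L) = (-87 + L)*(3 + L))
x = -5678099813/21464548 (x = ((8457/4516 - 7883/(-261 + 94² - 84*94)) - 1842)/7 = ((8457*(1/4516) - 7883/(-261 + 8836 - 7896)) - 1842)/7 = ((8457/4516 - 7883/679) - 1842)/7 = (-29857325/3066364 - 1842)/7 = (⅐)*(-5678099813/3066364) = -5678099813/21464548 ≈ -264.53)
-22025 + x = -22025 - 5678099813/21464548 = -478434769513/21464548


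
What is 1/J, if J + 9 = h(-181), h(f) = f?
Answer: -1/190 ≈ -0.0052632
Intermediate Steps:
J = -190 (J = -9 - 181 = -190)
1/J = 1/(-190) = -1/190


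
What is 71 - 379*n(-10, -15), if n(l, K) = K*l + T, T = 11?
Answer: -60948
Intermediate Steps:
n(l, K) = 11 + K*l (n(l, K) = K*l + 11 = 11 + K*l)
71 - 379*n(-10, -15) = 71 - 379*(11 - 15*(-10)) = 71 - 379*(11 + 150) = 71 - 379*161 = 71 - 61019 = -60948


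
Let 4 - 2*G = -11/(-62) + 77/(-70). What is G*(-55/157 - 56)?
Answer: -6750261/48670 ≈ -138.69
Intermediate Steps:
G = 763/310 (G = 2 - (-11/(-62) + 77/(-70))/2 = 2 - (-11*(-1/62) + 77*(-1/70))/2 = 2 - (11/62 - 11/10)/2 = 2 - ½*(-143/155) = 2 + 143/310 = 763/310 ≈ 2.4613)
G*(-55/157 - 56) = 763*(-55/157 - 56)/310 = (763/310)*(-8847/157) = -6750261/48670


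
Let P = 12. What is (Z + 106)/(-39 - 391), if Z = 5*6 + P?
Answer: -74/215 ≈ -0.34419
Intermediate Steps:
Z = 42 (Z = 5*6 + 12 = 30 + 12 = 42)
(Z + 106)/(-39 - 391) = (42 + 106)/(-39 - 391) = 148/(-430) = 148*(-1/430) = -74/215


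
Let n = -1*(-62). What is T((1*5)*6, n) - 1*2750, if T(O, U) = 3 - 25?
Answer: -2772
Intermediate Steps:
n = 62
T(O, U) = -22
T((1*5)*6, n) - 1*2750 = -22 - 1*2750 = -22 - 2750 = -2772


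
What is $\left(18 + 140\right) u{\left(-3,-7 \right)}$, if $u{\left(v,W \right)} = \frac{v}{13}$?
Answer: $- \frac{474}{13} \approx -36.462$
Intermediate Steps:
$u{\left(v,W \right)} = \frac{v}{13}$ ($u{\left(v,W \right)} = v \frac{1}{13} = \frac{v}{13}$)
$\left(18 + 140\right) u{\left(-3,-7 \right)} = \left(18 + 140\right) \frac{1}{13} \left(-3\right) = 158 \left(- \frac{3}{13}\right) = - \frac{474}{13}$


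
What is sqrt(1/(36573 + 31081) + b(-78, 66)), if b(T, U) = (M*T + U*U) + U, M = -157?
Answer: sqrt(76290498085942)/67654 ≈ 129.10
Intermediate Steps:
b(T, U) = U + U**2 - 157*T (b(T, U) = (-157*T + U*U) + U = (-157*T + U**2) + U = (U**2 - 157*T) + U = U + U**2 - 157*T)
sqrt(1/(36573 + 31081) + b(-78, 66)) = sqrt(1/(36573 + 31081) + (66 + 66**2 - 157*(-78))) = sqrt(1/67654 + (66 + 4356 + 12246)) = sqrt(1/67654 + 16668) = sqrt(1127656873/67654) = sqrt(76290498085942)/67654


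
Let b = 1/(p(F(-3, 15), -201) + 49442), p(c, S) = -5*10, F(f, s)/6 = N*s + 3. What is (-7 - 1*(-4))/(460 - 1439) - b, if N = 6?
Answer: 147197/48354768 ≈ 0.0030441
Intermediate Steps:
F(f, s) = 18 + 36*s (F(f, s) = 6*(6*s + 3) = 6*(3 + 6*s) = 18 + 36*s)
p(c, S) = -50
b = 1/49392 (b = 1/(-50 + 49442) = 1/49392 ≈ 2.0246e-5)
(-7 - 1*(-4))/(460 - 1439) - b = (-7 - 1*(-4))/(460 - 1439) - 1*1/49392 = (-7 + 4)/(-979) - 1/49392 = -1/979*(-3) - 1/49392 = 3/979 - 1/49392 = 147197/48354768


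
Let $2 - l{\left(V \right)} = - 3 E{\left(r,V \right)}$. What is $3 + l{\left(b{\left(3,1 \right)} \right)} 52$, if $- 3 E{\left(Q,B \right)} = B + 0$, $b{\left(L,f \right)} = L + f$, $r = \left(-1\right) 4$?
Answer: $-101$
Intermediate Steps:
$r = -4$
$E{\left(Q,B \right)} = - \frac{B}{3}$ ($E{\left(Q,B \right)} = - \frac{B + 0}{3} = - \frac{B}{3}$)
$l{\left(V \right)} = 2 - V$ ($l{\left(V \right)} = 2 - - 3 \left(- \frac{V}{3}\right) = 2 - V$)
$3 + l{\left(b{\left(3,1 \right)} \right)} 52 = 3 + \left(2 - \left(3 + 1\right)\right) 52 = 3 + \left(2 - 4\right) 52 = 3 - 104 = -101$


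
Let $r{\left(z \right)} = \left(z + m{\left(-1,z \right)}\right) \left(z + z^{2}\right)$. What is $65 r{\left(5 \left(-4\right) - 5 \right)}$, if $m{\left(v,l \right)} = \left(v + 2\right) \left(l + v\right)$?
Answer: $-1989000$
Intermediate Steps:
$m{\left(v,l \right)} = \left(2 + v\right) \left(l + v\right)$
$r{\left(z \right)} = \left(-1 + 2 z\right) \left(z + z^{2}\right)$ ($r{\left(z \right)} = \left(z + \left(\left(-1\right)^{2} + 2 z + 2 \left(-1\right) + z \left(-1\right)\right)\right) \left(z + z^{2}\right) = \left(z + \left(1 + 2 z - 2 - z\right)\right) \left(z + z^{2}\right) = \left(z + \left(-1 + z\right)\right) \left(z + z^{2}\right) = \left(-1 + 2 z\right) \left(z + z^{2}\right)$)
$65 r{\left(5 \left(-4\right) - 5 \right)} = 65 \left(5 \left(-4\right) - 5\right) \left(-1 + \left(5 \left(-4\right) - 5\right) + 2 \left(5 \left(-4\right) - 5\right)^{2}\right) = 65 \left(-20 - 5\right) \left(-1 - 25 + 2 \left(-20 - 5\right)^{2}\right) = 65 \left(- 25 \left(-1 - 25 + 2 \left(-25\right)^{2}\right)\right) = 65 \left(- 25 \left(-1 - 25 + 2 \cdot 625\right)\right) = 65 \left(- 25 \left(-1 - 25 + 1250\right)\right) = 65 \left(\left(-25\right) 1224\right) = 65 \left(-30600\right) = -1989000$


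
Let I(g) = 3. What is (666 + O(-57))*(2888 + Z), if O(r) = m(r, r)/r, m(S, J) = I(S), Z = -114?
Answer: 1847338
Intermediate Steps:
m(S, J) = 3
O(r) = 3/r
(666 + O(-57))*(2888 + Z) = (666 + 3/(-57))*(2888 - 114) = (666 + 3*(-1/57))*2774 = (666 - 1/19)*2774 = (12653/19)*2774 = 1847338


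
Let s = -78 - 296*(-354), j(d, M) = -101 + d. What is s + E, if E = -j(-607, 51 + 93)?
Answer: 105414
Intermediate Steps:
E = 708 (E = -(-101 - 607) = -1*(-708) = 708)
s = 104706 (s = -78 + 104784 = 104706)
s + E = 104706 + 708 = 105414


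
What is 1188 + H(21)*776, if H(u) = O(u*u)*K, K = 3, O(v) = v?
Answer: 1027836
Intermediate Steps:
H(u) = 3*u² (H(u) = (u*u)*3 = u²*3 = 3*u²)
1188 + H(21)*776 = 1188 + (3*21²)*776 = 1188 + (3*441)*776 = 1188 + 1323*776 = 1188 + 1026648 = 1027836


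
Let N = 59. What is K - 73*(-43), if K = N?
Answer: 3198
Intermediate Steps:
K = 59
K - 73*(-43) = 59 - 73*(-43) = 59 + 3139 = 3198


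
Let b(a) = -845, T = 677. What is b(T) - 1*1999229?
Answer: -2000074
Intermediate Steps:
b(T) - 1*1999229 = -845 - 1*1999229 = -845 - 1999229 = -2000074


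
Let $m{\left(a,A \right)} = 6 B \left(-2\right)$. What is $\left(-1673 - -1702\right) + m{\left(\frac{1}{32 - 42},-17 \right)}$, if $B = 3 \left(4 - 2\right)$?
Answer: $-43$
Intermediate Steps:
$B = 6$ ($B = 3 \cdot 2 = 6$)
$m{\left(a,A \right)} = -72$ ($m{\left(a,A \right)} = 6 \cdot 6 \left(-2\right) = 36 \left(-2\right) = -72$)
$\left(-1673 - -1702\right) + m{\left(\frac{1}{32 - 42},-17 \right)} = \left(-1673 - -1702\right) - 72 = \left(-1673 + 1702\right) - 72 = 29 - 72 = -43$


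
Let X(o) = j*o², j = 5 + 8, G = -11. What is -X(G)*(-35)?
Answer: 55055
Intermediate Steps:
j = 13
X(o) = 13*o²
-X(G)*(-35) = -13*(-11)²*(-35) = -13*121*(-35) = -1573*(-35) = -1*(-55055) = 55055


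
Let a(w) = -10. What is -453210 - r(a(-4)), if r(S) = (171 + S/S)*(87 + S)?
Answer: -466454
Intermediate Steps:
r(S) = 14964 + 172*S (r(S) = (171 + 1)*(87 + S) = 172*(87 + S) = 14964 + 172*S)
-453210 - r(a(-4)) = -453210 - (14964 + 172*(-10)) = -453210 - (14964 - 1720) = -453210 - 1*13244 = -453210 - 13244 = -466454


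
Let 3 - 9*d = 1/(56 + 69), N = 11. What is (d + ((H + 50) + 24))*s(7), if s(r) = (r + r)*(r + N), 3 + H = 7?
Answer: 2467472/125 ≈ 19740.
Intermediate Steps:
H = 4 (H = -3 + 7 = 4)
s(r) = 2*r*(11 + r) (s(r) = (r + r)*(r + 11) = (2*r)*(11 + r) = 2*r*(11 + r))
d = 374/1125 (d = ⅓ - 1/(9*(56 + 69)) = ⅓ - ⅑/125 = ⅓ - ⅑*1/125 = ⅓ - 1/1125 = 374/1125 ≈ 0.33244)
(d + ((H + 50) + 24))*s(7) = (374/1125 + ((4 + 50) + 24))*(2*7*(11 + 7)) = (374/1125 + (54 + 24))*(2*7*18) = (374/1125 + 78)*252 = (88124/1125)*252 = 2467472/125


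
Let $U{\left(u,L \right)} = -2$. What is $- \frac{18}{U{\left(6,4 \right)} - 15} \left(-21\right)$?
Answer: $- \frac{378}{17} \approx -22.235$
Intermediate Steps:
$- \frac{18}{U{\left(6,4 \right)} - 15} \left(-21\right) = - \frac{18}{-2 - 15} \left(-21\right) = - \frac{18}{-17} \left(-21\right) = \left(-18\right) \left(- \frac{1}{17}\right) \left(-21\right) = \frac{18}{17} \left(-21\right) = - \frac{378}{17}$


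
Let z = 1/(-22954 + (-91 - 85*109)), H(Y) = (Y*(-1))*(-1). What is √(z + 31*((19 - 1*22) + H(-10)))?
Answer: 11*I*√386323490/10770 ≈ 20.075*I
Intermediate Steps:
H(Y) = Y (H(Y) = -Y*(-1) = Y)
z = -1/32310 (z = 1/(-22954 + (-91 - 9265)) = 1/(-22954 - 9356) = 1/(-32310) = -1/32310 ≈ -3.0950e-5)
√(z + 31*((19 - 1*22) + H(-10))) = √(-1/32310 + 31*((19 - 1*22) - 10)) = √(-1/32310 + 31*((19 - 22) - 10)) = √(-1/32310 + 31*(-3 - 10)) = √(-1/32310 + 31*(-13)) = √(-1/32310 - 403) = √(-13020931/32310) = 11*I*√386323490/10770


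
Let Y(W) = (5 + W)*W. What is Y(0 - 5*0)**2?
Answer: 0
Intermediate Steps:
Y(W) = W*(5 + W)
Y(0 - 5*0)**2 = ((0 - 5*0)*(5 + (0 - 5*0)))**2 = ((0 + 0)*(5 + (0 + 0)))**2 = (0*(5 + 0))**2 = (0*5)**2 = 0**2 = 0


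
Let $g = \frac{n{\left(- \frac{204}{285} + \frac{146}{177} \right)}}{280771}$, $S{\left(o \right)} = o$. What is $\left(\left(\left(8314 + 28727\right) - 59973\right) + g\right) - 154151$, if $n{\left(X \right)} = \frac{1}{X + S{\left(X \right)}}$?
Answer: $- \frac{182372119985509}{1029868028} \approx -1.7708 \cdot 10^{5}$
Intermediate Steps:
$n{\left(X \right)} = \frac{1}{2 X}$ ($n{\left(X \right)} = \frac{1}{X + X} = \frac{1}{2 X}$)
$g = \frac{16815}{1029868028}$ ($g = \frac{\frac{1}{2} \frac{1}{- \frac{204}{285} + \frac{146}{177}}}{280771} = \frac{1}{2 \left(\left(-204\right) \frac{1}{285} + 146 \cdot \frac{1}{177}\right)} \frac{1}{280771} = \frac{1}{2 \left(- \frac{68}{95} + \frac{146}{177}\right)} \frac{1}{280771} = \frac{1}{2 \cdot \frac{1834}{16815}} \cdot \frac{1}{280771} = \frac{1}{2} \cdot \frac{16815}{1834} \cdot \frac{1}{280771} = \frac{16815}{3668} \cdot \frac{1}{280771} = \frac{16815}{1029868028} \approx 1.6327 \cdot 10^{-5}$)
$\left(\left(\left(8314 + 28727\right) - 59973\right) + g\right) - 154151 = \left(\left(\left(8314 + 28727\right) - 59973\right) + \frac{16815}{1029868028}\right) - 154151 = \left(\left(37041 - 59973\right) + \frac{16815}{1029868028}\right) - 154151 = \left(-22932 + \frac{16815}{1029868028}\right) - 154151 = - \frac{23616933601281}{1029868028} - 154151 = - \frac{182372119985509}{1029868028}$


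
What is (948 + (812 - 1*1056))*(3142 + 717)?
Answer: 2716736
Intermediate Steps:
(948 + (812 - 1*1056))*(3142 + 717) = (948 + (812 - 1056))*3859 = (948 - 244)*3859 = 704*3859 = 2716736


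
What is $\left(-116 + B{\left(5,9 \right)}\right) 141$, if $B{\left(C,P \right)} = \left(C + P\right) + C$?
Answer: $-13677$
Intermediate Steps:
$B{\left(C,P \right)} = P + 2 C$
$\left(-116 + B{\left(5,9 \right)}\right) 141 = \left(-116 + \left(9 + 2 \cdot 5\right)\right) 141 = \left(-116 + \left(9 + 10\right)\right) 141 = \left(-116 + 19\right) 141 = \left(-97\right) 141 = -13677$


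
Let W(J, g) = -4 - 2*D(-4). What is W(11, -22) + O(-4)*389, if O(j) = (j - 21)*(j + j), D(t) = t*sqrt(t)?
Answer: 77796 + 16*I ≈ 77796.0 + 16.0*I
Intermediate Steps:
D(t) = t**(3/2)
O(j) = 2*j*(-21 + j) (O(j) = (-21 + j)*(2*j) = 2*j*(-21 + j))
W(J, g) = -4 + 16*I (W(J, g) = -4 - (-16)*I = -4 + 16*I)
W(11, -22) + O(-4)*389 = (-4 + 16*I) + (2*(-4)*(-21 - 4))*389 = (-4 + 16*I) + (2*(-4)*(-25))*389 = (-4 + 16*I) + 200*389 = (-4 + 16*I) + 77800 = 77796 + 16*I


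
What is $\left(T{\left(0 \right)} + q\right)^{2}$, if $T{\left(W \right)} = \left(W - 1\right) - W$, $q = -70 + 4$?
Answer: $4489$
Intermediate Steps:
$q = -66$
$T{\left(W \right)} = -1$ ($T{\left(W \right)} = \left(-1 + W\right) - W = -1$)
$\left(T{\left(0 \right)} + q\right)^{2} = \left(-1 - 66\right)^{2} = \left(-67\right)^{2} = 4489$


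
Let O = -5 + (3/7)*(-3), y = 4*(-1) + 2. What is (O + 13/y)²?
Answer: 32041/196 ≈ 163.47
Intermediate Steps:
y = -2 (y = -4 + 2 = -2)
O = -44/7 (O = -5 + (3*(⅐))*(-3) = -5 + (3/7)*(-3) = -5 - 9/7 = -44/7 ≈ -6.2857)
(O + 13/y)² = (-44/7 + 13/(-2))² = (-44/7 + 13*(-½))² = (-44/7 - 13/2)² = (-179/14)² = 32041/196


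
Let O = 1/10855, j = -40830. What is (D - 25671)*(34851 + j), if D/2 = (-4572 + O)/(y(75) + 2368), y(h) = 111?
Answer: 4130856348933927/26909545 ≈ 1.5351e+8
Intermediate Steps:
O = 1/10855 ≈ 9.2123e-5
D = -99258118/26909545 (D = 2*((-4572 + 1/10855)/(111 + 2368)) = 2*(-49629059/10855/2479) = 2*(-49629059/10855*1/2479) = 2*(-49629059/26909545) = -99258118/26909545 ≈ -3.6886)
(D - 25671)*(34851 + j) = (-99258118/26909545 - 25671)*(34851 - 40830) = -690894187813/26909545*(-5979) = 4130856348933927/26909545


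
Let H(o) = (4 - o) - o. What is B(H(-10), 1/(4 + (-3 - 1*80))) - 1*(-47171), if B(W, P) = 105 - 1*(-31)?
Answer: 47307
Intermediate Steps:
H(o) = 4 - 2*o
B(W, P) = 136 (B(W, P) = 105 + 31 = 136)
B(H(-10), 1/(4 + (-3 - 1*80))) - 1*(-47171) = 136 - 1*(-47171) = 136 + 47171 = 47307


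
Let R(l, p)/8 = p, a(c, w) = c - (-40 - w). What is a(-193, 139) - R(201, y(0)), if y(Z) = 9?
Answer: -86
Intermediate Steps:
a(c, w) = 40 + c + w (a(c, w) = c + (40 + w) = 40 + c + w)
R(l, p) = 8*p
a(-193, 139) - R(201, y(0)) = (40 - 193 + 139) - 8*9 = -14 - 1*72 = -14 - 72 = -86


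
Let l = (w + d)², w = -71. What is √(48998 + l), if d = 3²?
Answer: √52842 ≈ 229.87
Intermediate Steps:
d = 9
l = 3844 (l = (-71 + 9)² = (-62)² = 3844)
√(48998 + l) = √(48998 + 3844) = √52842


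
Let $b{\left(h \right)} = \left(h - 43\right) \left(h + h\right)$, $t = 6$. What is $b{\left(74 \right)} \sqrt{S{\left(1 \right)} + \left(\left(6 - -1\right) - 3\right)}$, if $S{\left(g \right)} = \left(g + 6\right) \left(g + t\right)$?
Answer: $4588 \sqrt{53} \approx 33401.0$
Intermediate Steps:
$b{\left(h \right)} = 2 h \left(-43 + h\right)$ ($b{\left(h \right)} = \left(-43 + h\right) 2 h = 2 h \left(-43 + h\right)$)
$S{\left(g \right)} = \left(6 + g\right)^{2}$ ($S{\left(g \right)} = \left(g + 6\right) \left(g + 6\right) = \left(6 + g\right) \left(6 + g\right) = \left(6 + g\right)^{2}$)
$b{\left(74 \right)} \sqrt{S{\left(1 \right)} + \left(\left(6 - -1\right) - 3\right)} = 2 \cdot 74 \left(-43 + 74\right) \sqrt{\left(36 + 1^{2} + 12 \cdot 1\right) + \left(\left(6 - -1\right) - 3\right)} = 2 \cdot 74 \cdot 31 \sqrt{\left(36 + 1 + 12\right) + \left(\left(6 + 1\right) - 3\right)} = 4588 \sqrt{49 + \left(7 - 3\right)} = 4588 \sqrt{49 + 4} = 4588 \sqrt{53}$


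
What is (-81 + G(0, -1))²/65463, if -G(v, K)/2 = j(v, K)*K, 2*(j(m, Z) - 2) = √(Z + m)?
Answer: (77 - I)²/65463 ≈ 0.090555 - 0.0023525*I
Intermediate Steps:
j(m, Z) = 2 + √(Z + m)/2
G(v, K) = -2*K*(2 + √(K + v)/2) (G(v, K) = -2*(2 + √(K + v)/2)*K = -2*K*(2 + √(K + v)/2))
(-81 + G(0, -1))²/65463 = (-81 - 1*(-1)*(4 + √(-1 + 0)))²/65463 = (-81 - 1*(-1)*(4 + √(-1)))²*(1/65463) = (-81 - 1*(-1)*(4 + I))²*(1/65463) = (-81 + (4 + I))²*(1/65463) = (-77 + I)²*(1/65463) = (-77 + I)²/65463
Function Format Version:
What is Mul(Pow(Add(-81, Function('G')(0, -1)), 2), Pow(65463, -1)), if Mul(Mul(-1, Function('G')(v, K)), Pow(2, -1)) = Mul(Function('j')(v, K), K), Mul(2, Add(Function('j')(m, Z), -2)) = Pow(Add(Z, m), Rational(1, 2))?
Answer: Mul(Rational(1, 65463), Pow(Add(77, Mul(-1, I)), 2)) ≈ Add(0.090555, Mul(-0.0023525, I))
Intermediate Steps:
Function('j')(m, Z) = Add(2, Mul(Rational(1, 2), Pow(Add(Z, m), Rational(1, 2))))
Function('G')(v, K) = Mul(-2, K, Add(2, Mul(Rational(1, 2), Pow(Add(K, v), Rational(1, 2))))) (Function('G')(v, K) = Mul(-2, Mul(Add(2, Mul(Rational(1, 2), Pow(Add(K, v), Rational(1, 2)))), K)) = Mul(-2, Mul(K, Add(2, Mul(Rational(1, 2), Pow(Add(K, v), Rational(1, 2)))))) = Mul(-2, K, Add(2, Mul(Rational(1, 2), Pow(Add(K, v), Rational(1, 2))))))
Mul(Pow(Add(-81, Function('G')(0, -1)), 2), Pow(65463, -1)) = Mul(Pow(Add(-81, Mul(-1, -1, Add(4, Pow(Add(-1, 0), Rational(1, 2))))), 2), Pow(65463, -1)) = Mul(Pow(Add(-81, Mul(-1, -1, Add(4, Pow(-1, Rational(1, 2))))), 2), Rational(1, 65463)) = Mul(Pow(Add(-81, Mul(-1, -1, Add(4, I))), 2), Rational(1, 65463)) = Mul(Pow(Add(-81, Add(4, I)), 2), Rational(1, 65463)) = Mul(Pow(Add(-77, I), 2), Rational(1, 65463)) = Mul(Rational(1, 65463), Pow(Add(-77, I), 2))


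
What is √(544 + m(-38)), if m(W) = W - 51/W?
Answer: √732602/38 ≈ 22.524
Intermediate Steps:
√(544 + m(-38)) = √(544 + (-38 - 51/(-38))) = √(544 + (-38 - 51*(-1/38))) = √(544 + (-38 + 51/38)) = √(544 - 1393/38) = √(19279/38) = √732602/38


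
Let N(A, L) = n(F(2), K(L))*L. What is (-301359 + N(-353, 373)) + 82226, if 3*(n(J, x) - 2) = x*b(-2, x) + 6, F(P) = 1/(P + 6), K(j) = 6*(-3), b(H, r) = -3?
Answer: -210927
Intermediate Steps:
K(j) = -18
F(P) = 1/(6 + P)
n(J, x) = 4 - x (n(J, x) = 2 + (x*(-3) + 6)/3 = 2 + (-3*x + 6)/3 = 2 + (6 - 3*x)/3 = 2 + (2 - x) = 4 - x)
N(A, L) = 22*L (N(A, L) = (4 - 1*(-18))*L = (4 + 18)*L = 22*L)
(-301359 + N(-353, 373)) + 82226 = (-301359 + 22*373) + 82226 = (-301359 + 8206) + 82226 = -293153 + 82226 = -210927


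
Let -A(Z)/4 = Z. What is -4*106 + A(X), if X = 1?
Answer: -428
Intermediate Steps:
A(Z) = -4*Z
-4*106 + A(X) = -4*106 - 4*1 = -424 - 4 = -428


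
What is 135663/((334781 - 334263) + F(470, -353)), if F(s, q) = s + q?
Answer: 135663/635 ≈ 213.64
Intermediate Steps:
F(s, q) = q + s
135663/((334781 - 334263) + F(470, -353)) = 135663/((334781 - 334263) + (-353 + 470)) = 135663/(518 + 117) = 135663/635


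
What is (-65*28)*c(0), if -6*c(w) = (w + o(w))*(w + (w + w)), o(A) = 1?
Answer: 0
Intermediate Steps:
c(w) = -w*(1 + w)/2 (c(w) = -(w + 1)*(w + (w + w))/6 = -(1 + w)*(w + 2*w)/6 = -(1 + w)*3*w/6 = -w*(1 + w)/2)
(-65*28)*c(0) = (-65*28)*(-½*0*(1 + 0)) = -(-910)*0 = -1820*0 = 0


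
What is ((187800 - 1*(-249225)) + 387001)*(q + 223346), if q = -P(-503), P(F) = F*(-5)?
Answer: 181970485606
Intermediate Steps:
P(F) = -5*F
q = -2515 (q = -(-5)*(-503) = -1*2515 = -2515)
((187800 - 1*(-249225)) + 387001)*(q + 223346) = ((187800 - 1*(-249225)) + 387001)*(-2515 + 223346) = ((187800 + 249225) + 387001)*220831 = (437025 + 387001)*220831 = 824026*220831 = 181970485606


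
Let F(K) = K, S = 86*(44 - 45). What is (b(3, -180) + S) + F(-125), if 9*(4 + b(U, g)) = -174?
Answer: -703/3 ≈ -234.33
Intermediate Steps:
b(U, g) = -70/3 (b(U, g) = -4 + (⅑)*(-174) = -4 - 58/3 = -70/3)
S = -86 (S = 86*(-1) = -86)
(b(3, -180) + S) + F(-125) = (-70/3 - 86) - 125 = -328/3 - 125 = -703/3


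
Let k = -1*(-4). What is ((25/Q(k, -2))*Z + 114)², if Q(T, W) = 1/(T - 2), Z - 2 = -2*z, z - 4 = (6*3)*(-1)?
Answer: 2604996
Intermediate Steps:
z = -14 (z = 4 + (6*3)*(-1) = 4 + 18*(-1) = 4 - 18 = -14)
k = 4
Z = 30 (Z = 2 - 2*(-14) = 2 + 28 = 30)
Q(T, W) = 1/(-2 + T)
((25/Q(k, -2))*Z + 114)² = ((25/(1/(-2 + 4)))*30 + 114)² = ((25/(1/2))*30 + 114)² = ((25/(½))*30 + 114)² = ((25*2)*30 + 114)² = (50*30 + 114)² = (1500 + 114)² = 1614² = 2604996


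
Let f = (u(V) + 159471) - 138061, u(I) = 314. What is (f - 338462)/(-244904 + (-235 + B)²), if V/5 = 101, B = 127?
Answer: 158369/116620 ≈ 1.3580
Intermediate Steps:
V = 505 (V = 5*101 = 505)
f = 21724 (f = (314 + 159471) - 138061 = 159785 - 138061 = 21724)
(f - 338462)/(-244904 + (-235 + B)²) = (21724 - 338462)/(-244904 + (-235 + 127)²) = -316738/(-244904 + (-108)²) = -316738/(-244904 + 11664) = -316738/(-233240) = -316738*(-1/233240) = 158369/116620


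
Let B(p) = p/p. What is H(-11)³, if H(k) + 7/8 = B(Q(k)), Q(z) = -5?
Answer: 1/512 ≈ 0.0019531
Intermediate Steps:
B(p) = 1
H(k) = ⅛ (H(k) = -7/8 + 1 = ⅛)
H(-11)³ = (⅛)³ = 1/512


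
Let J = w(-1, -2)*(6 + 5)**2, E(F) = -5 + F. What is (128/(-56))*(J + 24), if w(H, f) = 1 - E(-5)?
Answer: -21680/7 ≈ -3097.1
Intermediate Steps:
w(H, f) = 11 (w(H, f) = 1 - (-5 - 5) = 1 - 1*(-10) = 1 + 10 = 11)
J = 1331 (J = 11*(6 + 5)**2 = 11*11**2 = 11*121 = 1331)
(128/(-56))*(J + 24) = (128/(-56))*(1331 + 24) = (128*(-1/56))*1355 = -16/7*1355 = -21680/7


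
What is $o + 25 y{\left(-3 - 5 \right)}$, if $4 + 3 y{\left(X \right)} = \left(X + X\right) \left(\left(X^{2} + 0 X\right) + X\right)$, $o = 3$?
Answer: $-7497$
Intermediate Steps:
$y{\left(X \right)} = - \frac{4}{3} + \frac{2 X \left(X + X^{2}\right)}{3}$ ($y{\left(X \right)} = - \frac{4}{3} + \frac{\left(X + X\right) \left(\left(X^{2} + 0 X\right) + X\right)}{3} = - \frac{4}{3} + \frac{2 X \left(\left(X^{2} + 0\right) + X\right)}{3} = - \frac{4}{3} + \frac{2 X \left(X^{2} + X\right)}{3} = - \frac{4}{3} + \frac{2 X \left(X + X^{2}\right)}{3}$)
$o + 25 y{\left(-3 - 5 \right)} = 3 + 25 \left(- \frac{4}{3} + \frac{2 \left(-3 - 5\right)^{2}}{3} + \frac{2 \left(-3 - 5\right)^{3}}{3}\right) = 3 + 25 \left(- \frac{4}{3} + \frac{2 \left(-8\right)^{2}}{3} + \frac{2 \left(-8\right)^{3}}{3}\right) = 3 + 25 \left(- \frac{4}{3} + \frac{2}{3} \cdot 64 + \frac{2}{3} \left(-512\right)\right) = 3 + 25 \left(- \frac{4}{3} + \frac{128}{3} - \frac{1024}{3}\right) = 3 + 25 \left(-300\right) = 3 - 7500 = -7497$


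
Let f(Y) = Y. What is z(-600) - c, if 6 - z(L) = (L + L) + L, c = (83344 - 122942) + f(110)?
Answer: 41294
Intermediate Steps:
c = -39488 (c = (83344 - 122942) + 110 = -39598 + 110 = -39488)
z(L) = 6 - 3*L (z(L) = 6 - ((L + L) + L) = 6 - (2*L + L) = 6 - 3*L)
z(-600) - c = (6 - 3*(-600)) - 1*(-39488) = (6 + 1800) + 39488 = 1806 + 39488 = 41294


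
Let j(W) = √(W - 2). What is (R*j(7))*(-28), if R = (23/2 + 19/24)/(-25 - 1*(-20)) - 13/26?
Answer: 497*√5/6 ≈ 185.22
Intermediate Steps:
j(W) = √(-2 + W)
R = -71/24 (R = (23*(½) + 19*(1/24))/(-25 + 20) - 13*1/26 = (23/2 + 19/24)/(-5) - ½ = (295/24)*(-⅕) - ½ = -59/24 - ½ = -71/24 ≈ -2.9583)
(R*j(7))*(-28) = -71*√(-2 + 7)/24*(-28) = -71*√5/24*(-28) = 497*√5/6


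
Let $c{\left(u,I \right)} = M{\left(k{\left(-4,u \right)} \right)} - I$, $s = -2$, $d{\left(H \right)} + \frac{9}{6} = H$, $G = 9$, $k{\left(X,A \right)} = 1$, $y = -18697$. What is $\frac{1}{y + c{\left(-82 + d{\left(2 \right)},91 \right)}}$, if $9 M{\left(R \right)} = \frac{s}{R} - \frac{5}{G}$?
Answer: $- \frac{81}{1521851} \approx -5.3225 \cdot 10^{-5}$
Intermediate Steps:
$d{\left(H \right)} = - \frac{3}{2} + H$
$M{\left(R \right)} = - \frac{5}{81} - \frac{2}{9 R}$ ($M{\left(R \right)} = \frac{- \frac{2}{R} - \frac{5}{9}}{9} = \frac{- \frac{5}{9} - \frac{2}{R}}{9} = - \frac{5}{81} - \frac{2}{9 R}$)
$c{\left(u,I \right)} = - \frac{23}{81} - I$ ($c{\left(u,I \right)} = \frac{-18 - 5}{81 \cdot 1} - I = \frac{1}{81} \cdot 1 \left(-18 - 5\right) - I = \frac{1}{81} \cdot 1 \left(-23\right) - I = - \frac{23}{81} - I$)
$\frac{1}{y + c{\left(-82 + d{\left(2 \right)},91 \right)}} = \frac{1}{-18697 - \frac{7394}{81}} = \frac{1}{- \frac{1521851}{81}} = - \frac{81}{1521851}$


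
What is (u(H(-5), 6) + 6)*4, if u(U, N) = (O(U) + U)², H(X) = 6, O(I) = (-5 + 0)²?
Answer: 3868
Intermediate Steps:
O(I) = 25 (O(I) = (-5)² = 25)
u(U, N) = (25 + U)²
(u(H(-5), 6) + 6)*4 = ((25 + 6)² + 6)*4 = (31² + 6)*4 = (961 + 6)*4 = 967*4 = 3868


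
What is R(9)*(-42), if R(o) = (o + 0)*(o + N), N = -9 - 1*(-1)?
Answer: -378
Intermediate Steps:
N = -8 (N = -9 + 1 = -8)
R(o) = o*(-8 + o) (R(o) = (o + 0)*(o - 8) = o*(-8 + o))
R(9)*(-42) = (9*(-8 + 9))*(-42) = (9*1)*(-42) = 9*(-42) = -378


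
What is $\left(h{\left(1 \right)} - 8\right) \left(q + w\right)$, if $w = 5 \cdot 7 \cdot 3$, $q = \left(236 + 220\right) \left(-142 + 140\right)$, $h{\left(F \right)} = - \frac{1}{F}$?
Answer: $7263$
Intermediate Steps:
$q = -912$ ($q = 456 \left(-2\right) = -912$)
$w = 105$ ($w = 35 \cdot 3 = 105$)
$\left(h{\left(1 \right)} - 8\right) \left(q + w\right) = \left(- 1^{-1} - 8\right) \left(-912 + 105\right) = \left(\left(-1\right) 1 - 8\right) \left(-807\right) = \left(-1 - 8\right) \left(-807\right) = \left(-9\right) \left(-807\right) = 7263$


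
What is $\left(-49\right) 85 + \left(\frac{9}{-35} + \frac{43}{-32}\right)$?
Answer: $- \frac{4666593}{1120} \approx -4166.6$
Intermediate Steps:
$\left(-49\right) 85 + \left(\frac{9}{-35} + \frac{43}{-32}\right) = -4165 + \left(9 \left(- \frac{1}{35}\right) + 43 \left(- \frac{1}{32}\right)\right) = -4165 - \frac{1793}{1120} = - \frac{4666593}{1120}$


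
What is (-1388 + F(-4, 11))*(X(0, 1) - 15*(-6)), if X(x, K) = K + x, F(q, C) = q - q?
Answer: -126308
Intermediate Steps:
F(q, C) = 0
(-1388 + F(-4, 11))*(X(0, 1) - 15*(-6)) = (-1388 + 0)*((1 + 0) - 15*(-6)) = -1388*(1 + 90) = -1388*91 = -126308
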